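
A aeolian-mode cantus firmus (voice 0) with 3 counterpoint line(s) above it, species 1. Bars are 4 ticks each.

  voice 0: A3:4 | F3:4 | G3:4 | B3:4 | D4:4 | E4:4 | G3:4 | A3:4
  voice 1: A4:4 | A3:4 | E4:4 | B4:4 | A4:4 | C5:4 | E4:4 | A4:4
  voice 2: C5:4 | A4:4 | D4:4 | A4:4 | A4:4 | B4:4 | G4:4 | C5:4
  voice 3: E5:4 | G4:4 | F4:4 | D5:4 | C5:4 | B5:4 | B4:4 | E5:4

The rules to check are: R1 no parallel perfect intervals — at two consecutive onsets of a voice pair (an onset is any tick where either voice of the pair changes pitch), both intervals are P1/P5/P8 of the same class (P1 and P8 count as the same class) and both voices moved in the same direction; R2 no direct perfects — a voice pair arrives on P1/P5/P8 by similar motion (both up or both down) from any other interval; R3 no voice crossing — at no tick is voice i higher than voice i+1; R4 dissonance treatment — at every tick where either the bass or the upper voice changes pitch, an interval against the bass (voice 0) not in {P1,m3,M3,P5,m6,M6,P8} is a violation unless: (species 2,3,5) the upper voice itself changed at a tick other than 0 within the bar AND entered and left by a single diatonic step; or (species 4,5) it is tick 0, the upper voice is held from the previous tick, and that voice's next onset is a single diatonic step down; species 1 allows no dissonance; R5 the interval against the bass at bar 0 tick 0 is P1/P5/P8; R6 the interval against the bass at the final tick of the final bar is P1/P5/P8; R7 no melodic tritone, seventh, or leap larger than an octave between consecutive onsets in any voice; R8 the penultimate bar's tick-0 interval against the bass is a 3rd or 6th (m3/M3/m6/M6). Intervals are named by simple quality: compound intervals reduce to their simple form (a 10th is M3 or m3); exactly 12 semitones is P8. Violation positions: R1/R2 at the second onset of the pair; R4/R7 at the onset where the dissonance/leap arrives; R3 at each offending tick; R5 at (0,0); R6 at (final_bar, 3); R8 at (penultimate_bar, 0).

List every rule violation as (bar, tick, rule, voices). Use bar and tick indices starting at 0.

(0, 0, R5, (0, 2))
(1, 0, R2, (1, 2))
(1, 0, R3, (2, 3))
(1, 0, R4, (0, 3))
(1, 1, R3, (2, 3))
(1, 2, R3, (2, 3))
(1, 3, R3, (2, 3))
(2, 0, R3, (1, 2))
(2, 0, R4, (0, 3))
(2, 1, R3, (1, 2))
(2, 2, R3, (1, 2))
(2, 3, R3, (1, 2))
(3, 0, R2, (0, 1))
(3, 0, R3, (1, 2))
(3, 0, R4, (0, 2))
(3, 1, R3, (1, 2))
(3, 2, R3, (1, 2))
(3, 3, R3, (1, 2))
(4, 0, R4, (0, 3))
(5, 0, R1, (0, 2))
(5, 0, R2, (0, 3))
(5, 0, R2, (2, 3))
(5, 0, R3, (1, 2))
(5, 0, R7, (3,))
(5, 1, R3, (1, 2))
(5, 2, R3, (1, 2))
(5, 3, R3, (1, 2))
(6, 0, R2, (0, 2))
(6, 0, R2, (1, 3))
(6, 0, R8, (0, 2))
(7, 0, R1, (1, 3))
(7, 0, R2, (0, 1))
(7, 0, R2, (0, 3))
(7, 3, R6, (0, 2))

bar 0: v0=A3 v1=A4 v2=C5 v3=E5 downbeat P5
bar 1: v0=F3 v1=A3 v2=A4 v3=G4 downbeat M2
bar 2: v0=G3 v1=E4 v2=D4 v3=F4 downbeat m7
bar 3: v0=B3 v1=B4 v2=A4 v3=D5 downbeat m3
bar 4: v0=D4 v1=A4 v2=A4 v3=C5 downbeat m7
bar 5: v0=E4 v1=C5 v2=B4 v3=B5 downbeat P5
bar 6: v0=G3 v1=E4 v2=G4 v3=B4 downbeat M3
bar 7: v0=A3 v1=A4 v2=C5 v3=E5 downbeat P5
  -> R5 @ bar 0 tick 0 v(0, 2): opens on m3
  -> R2 @ bar 1 tick 0 v(1, 2): A4/C5 m3 -> A3/A4 P8 similar
  -> R3 @ bar 1 tick 0 v(2, 3): A4 above G4
  -> R4 @ bar 1 tick 0 v(0, 3): F3/G4 M2 untreated
  -> R3 @ bar 1 tick 1 v(2, 3): A4 above G4
  -> R3 @ bar 1 tick 2 v(2, 3): A4 above G4
  -> R3 @ bar 1 tick 3 v(2, 3): A4 above G4
  -> R3 @ bar 2 tick 0 v(1, 2): E4 above D4
  -> R4 @ bar 2 tick 0 v(0, 3): G3/F4 m7 untreated
  -> R3 @ bar 2 tick 1 v(1, 2): E4 above D4
  -> R3 @ bar 2 tick 2 v(1, 2): E4 above D4
  -> R3 @ bar 2 tick 3 v(1, 2): E4 above D4
  -> R2 @ bar 3 tick 0 v(0, 1): G3/E4 M6 -> B3/B4 P8 similar
  -> R3 @ bar 3 tick 0 v(1, 2): B4 above A4
  -> R4 @ bar 3 tick 0 v(0, 2): B3/A4 m7 untreated
  -> R3 @ bar 3 tick 1 v(1, 2): B4 above A4
  -> R3 @ bar 3 tick 2 v(1, 2): B4 above A4
  -> R3 @ bar 3 tick 3 v(1, 2): B4 above A4
  -> R4 @ bar 4 tick 0 v(0, 3): D4/C5 m7 untreated
  -> R1 @ bar 5 tick 0 v(0, 2): D4/A4 P5 -> E4/B4 P5 similar
  -> R2 @ bar 5 tick 0 v(0, 3): D4/C5 m7 -> E4/B5 P5 similar
  -> R2 @ bar 5 tick 0 v(2, 3): A4/C5 m3 -> B4/B5 P8 similar
  -> R3 @ bar 5 tick 0 v(1, 2): C5 above B4
  -> R7 @ bar 5 tick 0 v(3,): C5->B5 leap 11st
  -> R3 @ bar 5 tick 1 v(1, 2): C5 above B4
  -> R3 @ bar 5 tick 2 v(1, 2): C5 above B4
  -> R3 @ bar 5 tick 3 v(1, 2): C5 above B4
  -> R2 @ bar 6 tick 0 v(0, 2): E4/B4 P5 -> G3/G4 P8 similar
  -> R2 @ bar 6 tick 0 v(1, 3): C5/B5 M7 -> E4/B4 P5 similar
  -> R8 @ bar 6 tick 0 v(0, 2): penult P8 not 3rd/6th
  -> R1 @ bar 7 tick 0 v(1, 3): E4/B4 P5 -> A4/E5 P5 similar
  -> R2 @ bar 7 tick 0 v(0, 1): G3/E4 M6 -> A3/A4 P8 similar
  -> R2 @ bar 7 tick 0 v(0, 3): G3/B4 M3 -> A3/E5 P5 similar
  -> R6 @ bar 7 tick 3 v(0, 2): closes on m3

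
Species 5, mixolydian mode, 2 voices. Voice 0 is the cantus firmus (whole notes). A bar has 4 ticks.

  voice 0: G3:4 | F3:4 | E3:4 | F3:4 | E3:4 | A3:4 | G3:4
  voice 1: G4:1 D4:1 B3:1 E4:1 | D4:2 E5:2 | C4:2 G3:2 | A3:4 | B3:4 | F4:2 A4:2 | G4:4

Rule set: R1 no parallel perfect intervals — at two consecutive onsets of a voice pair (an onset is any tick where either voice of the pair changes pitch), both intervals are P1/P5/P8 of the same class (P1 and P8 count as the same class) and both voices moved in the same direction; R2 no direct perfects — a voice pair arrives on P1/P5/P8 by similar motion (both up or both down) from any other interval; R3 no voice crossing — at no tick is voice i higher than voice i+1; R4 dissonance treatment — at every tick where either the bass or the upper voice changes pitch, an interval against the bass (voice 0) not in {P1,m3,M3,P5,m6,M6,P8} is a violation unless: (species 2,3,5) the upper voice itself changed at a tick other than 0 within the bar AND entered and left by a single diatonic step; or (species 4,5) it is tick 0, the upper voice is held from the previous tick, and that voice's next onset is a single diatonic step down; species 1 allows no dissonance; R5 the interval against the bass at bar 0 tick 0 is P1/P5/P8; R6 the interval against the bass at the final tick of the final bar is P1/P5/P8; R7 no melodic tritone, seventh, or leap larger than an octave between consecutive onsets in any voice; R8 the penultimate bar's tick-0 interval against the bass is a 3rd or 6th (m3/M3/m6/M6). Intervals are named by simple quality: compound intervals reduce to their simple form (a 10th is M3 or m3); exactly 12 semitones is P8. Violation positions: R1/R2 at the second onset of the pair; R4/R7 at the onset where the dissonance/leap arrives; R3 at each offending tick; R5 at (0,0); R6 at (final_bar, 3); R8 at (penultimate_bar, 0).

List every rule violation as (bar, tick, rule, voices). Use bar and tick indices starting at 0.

bar 0: v0=G3 v1=G4 downbeat P8
bar 1: v0=F3 v1=D4 downbeat M6
bar 2: v0=E3 v1=C4 downbeat m6
bar 3: v0=F3 v1=A3 downbeat M3
bar 4: v0=E3 v1=B3 downbeat P5
bar 5: v0=A3 v1=F4 downbeat m6
bar 6: v0=G3 v1=G4 downbeat P8
  -> R4 @ bar 1 tick 2 v(0, 1): F3/E5 M7 untreated
  -> R7 @ bar 1 tick 2 v(1,): D4->E5 leap 14st
  -> R7 @ bar 2 tick 0 v(1,): E5->C4 leap 16st
  -> R7 @ bar 5 tick 0 v(1,): B3->F4 leap 6st
  -> R1 @ bar 6 tick 0 v(0, 1): A3/A4 P8 -> G3/G4 P8 similar

(1, 2, R4, (0, 1))
(1, 2, R7, (1,))
(2, 0, R7, (1,))
(5, 0, R7, (1,))
(6, 0, R1, (0, 1))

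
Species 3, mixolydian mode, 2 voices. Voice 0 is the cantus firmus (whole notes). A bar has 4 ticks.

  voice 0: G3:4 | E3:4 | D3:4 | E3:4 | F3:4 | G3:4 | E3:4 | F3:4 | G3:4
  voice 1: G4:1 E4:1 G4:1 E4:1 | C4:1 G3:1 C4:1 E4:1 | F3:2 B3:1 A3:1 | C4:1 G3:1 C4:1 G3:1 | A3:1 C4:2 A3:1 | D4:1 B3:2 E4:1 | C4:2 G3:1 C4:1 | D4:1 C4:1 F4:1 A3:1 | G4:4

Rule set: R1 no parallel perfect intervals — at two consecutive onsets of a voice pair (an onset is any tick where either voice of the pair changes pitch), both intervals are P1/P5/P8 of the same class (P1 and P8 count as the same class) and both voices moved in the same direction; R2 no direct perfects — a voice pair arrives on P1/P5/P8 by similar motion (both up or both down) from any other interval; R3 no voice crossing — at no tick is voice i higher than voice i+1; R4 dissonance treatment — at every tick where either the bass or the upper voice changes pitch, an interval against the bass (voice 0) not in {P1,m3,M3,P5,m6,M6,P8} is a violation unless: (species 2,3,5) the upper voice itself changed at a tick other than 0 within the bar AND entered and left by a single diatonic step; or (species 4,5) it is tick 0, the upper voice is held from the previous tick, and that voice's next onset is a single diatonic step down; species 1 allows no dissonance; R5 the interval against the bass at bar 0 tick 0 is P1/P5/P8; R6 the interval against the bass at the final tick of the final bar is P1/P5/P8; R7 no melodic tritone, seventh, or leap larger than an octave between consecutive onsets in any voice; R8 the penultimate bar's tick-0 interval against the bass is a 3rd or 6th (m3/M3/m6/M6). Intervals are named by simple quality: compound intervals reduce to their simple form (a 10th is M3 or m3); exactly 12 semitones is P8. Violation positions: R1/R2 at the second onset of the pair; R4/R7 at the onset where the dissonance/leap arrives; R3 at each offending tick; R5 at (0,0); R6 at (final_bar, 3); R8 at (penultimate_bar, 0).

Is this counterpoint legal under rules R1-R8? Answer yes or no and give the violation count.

No (5 violations)

bar 0: v0=G3 v1=G4 (P8)
bar 1: v0=E3 v1=C4 (m6)
bar 2: v0=D3 v1=F3 (m3)
bar 3: v0=E3 v1=C4 (m6)
bar 4: v0=F3 v1=A3 (M3)
bar 5: v0=G3 v1=D4 (P5)
bar 6: v0=E3 v1=C4 (m6)
bar 7: v0=F3 v1=D4 (M6)
bar 8: v0=G3 v1=G4 (P8)
  R7 @ bar2.0: E4->F3 leap 11st
  R7 @ bar2.2: F3->B3 leap 6st
  R2 @ bar5.0: F3/A3 M3 -> G3/D4 P5 similar
  R2 @ bar8.0: F3/A3 M3 -> G3/G4 P8 similar
  R7 @ bar8.0: A3->G4 leap 10st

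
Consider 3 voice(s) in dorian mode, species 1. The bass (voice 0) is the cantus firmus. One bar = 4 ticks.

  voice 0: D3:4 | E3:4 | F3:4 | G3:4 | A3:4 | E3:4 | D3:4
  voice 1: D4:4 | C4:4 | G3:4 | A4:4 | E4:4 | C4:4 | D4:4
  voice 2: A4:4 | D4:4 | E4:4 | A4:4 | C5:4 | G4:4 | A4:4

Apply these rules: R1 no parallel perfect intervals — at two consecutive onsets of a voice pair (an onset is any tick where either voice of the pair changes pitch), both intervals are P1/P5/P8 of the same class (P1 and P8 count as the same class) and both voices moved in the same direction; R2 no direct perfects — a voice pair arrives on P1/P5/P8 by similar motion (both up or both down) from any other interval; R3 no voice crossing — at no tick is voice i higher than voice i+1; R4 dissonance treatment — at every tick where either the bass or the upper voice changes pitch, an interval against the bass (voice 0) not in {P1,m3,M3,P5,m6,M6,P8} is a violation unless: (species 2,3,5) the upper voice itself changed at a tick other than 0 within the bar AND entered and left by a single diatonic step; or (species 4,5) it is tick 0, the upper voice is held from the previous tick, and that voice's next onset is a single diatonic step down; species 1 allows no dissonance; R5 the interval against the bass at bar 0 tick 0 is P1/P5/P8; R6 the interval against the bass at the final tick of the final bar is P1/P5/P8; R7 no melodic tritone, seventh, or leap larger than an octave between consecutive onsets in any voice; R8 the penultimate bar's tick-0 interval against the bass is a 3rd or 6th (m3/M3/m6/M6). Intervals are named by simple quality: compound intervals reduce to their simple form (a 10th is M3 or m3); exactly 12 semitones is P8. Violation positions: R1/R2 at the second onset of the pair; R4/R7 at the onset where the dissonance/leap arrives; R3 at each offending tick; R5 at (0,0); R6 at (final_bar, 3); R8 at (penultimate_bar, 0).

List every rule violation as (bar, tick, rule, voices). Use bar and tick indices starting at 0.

(1, 0, R4, (0, 2))
(2, 0, R4, (0, 1))
(2, 0, R4, (0, 2))
(3, 0, R2, (1, 2))
(3, 0, R4, (0, 1))
(3, 0, R4, (0, 2))
(3, 0, R7, (1,))
(5, 0, R2, (1, 2))
(6, 0, R1, (1, 2))

bar 0: v0=D3 v1=D4 v2=A4 downbeat P5
bar 1: v0=E3 v1=C4 v2=D4 downbeat m7
bar 2: v0=F3 v1=G3 v2=E4 downbeat M7
bar 3: v0=G3 v1=A4 v2=A4 downbeat M2
bar 4: v0=A3 v1=E4 v2=C5 downbeat m3
bar 5: v0=E3 v1=C4 v2=G4 downbeat m3
bar 6: v0=D3 v1=D4 v2=A4 downbeat P5
  -> R4 @ bar 1 tick 0 v(0, 2): E3/D4 m7 untreated
  -> R4 @ bar 2 tick 0 v(0, 1): F3/G3 M2 untreated
  -> R4 @ bar 2 tick 0 v(0, 2): F3/E4 M7 untreated
  -> R2 @ bar 3 tick 0 v(1, 2): G3/E4 M6 -> A4/A4 P1 similar
  -> R4 @ bar 3 tick 0 v(0, 1): G3/A4 M2 untreated
  -> R4 @ bar 3 tick 0 v(0, 2): G3/A4 M2 untreated
  -> R7 @ bar 3 tick 0 v(1,): G3->A4 leap 14st
  -> R2 @ bar 5 tick 0 v(1, 2): E4/C5 m6 -> C4/G4 P5 similar
  -> R1 @ bar 6 tick 0 v(1, 2): C4/G4 P5 -> D4/A4 P5 similar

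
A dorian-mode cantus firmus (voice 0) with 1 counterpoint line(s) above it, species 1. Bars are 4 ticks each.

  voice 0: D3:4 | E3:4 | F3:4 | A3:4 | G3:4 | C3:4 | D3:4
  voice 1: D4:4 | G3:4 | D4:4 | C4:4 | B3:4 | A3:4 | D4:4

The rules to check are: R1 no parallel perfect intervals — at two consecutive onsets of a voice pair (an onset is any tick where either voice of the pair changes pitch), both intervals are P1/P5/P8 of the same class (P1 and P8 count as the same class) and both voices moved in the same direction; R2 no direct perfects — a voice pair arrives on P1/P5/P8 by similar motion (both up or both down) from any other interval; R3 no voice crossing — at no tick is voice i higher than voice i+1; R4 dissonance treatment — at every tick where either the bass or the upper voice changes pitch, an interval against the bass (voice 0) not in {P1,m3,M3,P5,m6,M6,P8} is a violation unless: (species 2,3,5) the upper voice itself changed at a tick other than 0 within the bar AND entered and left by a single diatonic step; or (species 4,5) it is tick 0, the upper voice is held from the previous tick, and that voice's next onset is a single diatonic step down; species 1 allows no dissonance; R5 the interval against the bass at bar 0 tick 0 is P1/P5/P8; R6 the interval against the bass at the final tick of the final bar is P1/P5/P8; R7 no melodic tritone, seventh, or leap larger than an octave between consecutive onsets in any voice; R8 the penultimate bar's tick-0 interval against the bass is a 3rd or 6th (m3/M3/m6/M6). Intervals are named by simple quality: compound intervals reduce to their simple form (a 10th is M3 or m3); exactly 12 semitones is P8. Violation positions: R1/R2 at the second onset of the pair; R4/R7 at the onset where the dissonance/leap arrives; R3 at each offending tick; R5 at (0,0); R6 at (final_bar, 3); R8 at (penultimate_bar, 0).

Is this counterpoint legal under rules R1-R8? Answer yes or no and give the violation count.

No (1 violations)

bar 0: v0=D3 v1=D4 (P8)
bar 1: v0=E3 v1=G3 (m3)
bar 2: v0=F3 v1=D4 (M6)
bar 3: v0=A3 v1=C4 (m3)
bar 4: v0=G3 v1=B3 (M3)
bar 5: v0=C3 v1=A3 (M6)
bar 6: v0=D3 v1=D4 (P8)
  R2 @ bar6.0: C3/A3 M6 -> D3/D4 P8 similar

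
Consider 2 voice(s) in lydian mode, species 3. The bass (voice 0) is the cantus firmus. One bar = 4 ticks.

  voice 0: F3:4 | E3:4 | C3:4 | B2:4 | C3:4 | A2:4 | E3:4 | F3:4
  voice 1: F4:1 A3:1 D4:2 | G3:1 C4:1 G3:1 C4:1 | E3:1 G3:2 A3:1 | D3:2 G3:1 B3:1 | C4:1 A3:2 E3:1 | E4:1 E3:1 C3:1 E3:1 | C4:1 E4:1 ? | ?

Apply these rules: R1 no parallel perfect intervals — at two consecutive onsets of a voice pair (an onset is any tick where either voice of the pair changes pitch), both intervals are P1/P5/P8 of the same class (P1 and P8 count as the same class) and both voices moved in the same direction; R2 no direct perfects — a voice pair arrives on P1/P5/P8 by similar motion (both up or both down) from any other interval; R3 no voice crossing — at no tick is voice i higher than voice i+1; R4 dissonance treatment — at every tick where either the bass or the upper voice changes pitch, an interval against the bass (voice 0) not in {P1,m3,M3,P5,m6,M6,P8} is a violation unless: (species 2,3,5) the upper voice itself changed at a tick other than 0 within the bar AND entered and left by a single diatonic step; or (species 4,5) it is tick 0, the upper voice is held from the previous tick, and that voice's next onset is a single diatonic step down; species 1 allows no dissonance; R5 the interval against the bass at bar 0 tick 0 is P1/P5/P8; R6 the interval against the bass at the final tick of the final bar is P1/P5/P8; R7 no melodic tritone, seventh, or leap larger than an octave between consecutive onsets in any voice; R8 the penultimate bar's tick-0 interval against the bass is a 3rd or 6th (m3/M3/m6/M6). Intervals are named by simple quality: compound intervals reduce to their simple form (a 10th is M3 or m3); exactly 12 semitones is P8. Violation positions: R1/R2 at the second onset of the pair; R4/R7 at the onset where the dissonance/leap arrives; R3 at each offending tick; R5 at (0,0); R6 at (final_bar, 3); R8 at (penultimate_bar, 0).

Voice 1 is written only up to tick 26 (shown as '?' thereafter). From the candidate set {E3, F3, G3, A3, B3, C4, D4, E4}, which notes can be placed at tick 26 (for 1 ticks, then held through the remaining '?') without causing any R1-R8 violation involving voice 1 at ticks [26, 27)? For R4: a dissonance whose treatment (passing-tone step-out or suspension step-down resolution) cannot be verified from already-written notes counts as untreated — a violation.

E3: legal
F3: violates R4,R7
G3: legal
A3: violates R4
B3: legal
C4: legal
D4: violates R4
E4: legal

{B3, C4, E3, E4, G3}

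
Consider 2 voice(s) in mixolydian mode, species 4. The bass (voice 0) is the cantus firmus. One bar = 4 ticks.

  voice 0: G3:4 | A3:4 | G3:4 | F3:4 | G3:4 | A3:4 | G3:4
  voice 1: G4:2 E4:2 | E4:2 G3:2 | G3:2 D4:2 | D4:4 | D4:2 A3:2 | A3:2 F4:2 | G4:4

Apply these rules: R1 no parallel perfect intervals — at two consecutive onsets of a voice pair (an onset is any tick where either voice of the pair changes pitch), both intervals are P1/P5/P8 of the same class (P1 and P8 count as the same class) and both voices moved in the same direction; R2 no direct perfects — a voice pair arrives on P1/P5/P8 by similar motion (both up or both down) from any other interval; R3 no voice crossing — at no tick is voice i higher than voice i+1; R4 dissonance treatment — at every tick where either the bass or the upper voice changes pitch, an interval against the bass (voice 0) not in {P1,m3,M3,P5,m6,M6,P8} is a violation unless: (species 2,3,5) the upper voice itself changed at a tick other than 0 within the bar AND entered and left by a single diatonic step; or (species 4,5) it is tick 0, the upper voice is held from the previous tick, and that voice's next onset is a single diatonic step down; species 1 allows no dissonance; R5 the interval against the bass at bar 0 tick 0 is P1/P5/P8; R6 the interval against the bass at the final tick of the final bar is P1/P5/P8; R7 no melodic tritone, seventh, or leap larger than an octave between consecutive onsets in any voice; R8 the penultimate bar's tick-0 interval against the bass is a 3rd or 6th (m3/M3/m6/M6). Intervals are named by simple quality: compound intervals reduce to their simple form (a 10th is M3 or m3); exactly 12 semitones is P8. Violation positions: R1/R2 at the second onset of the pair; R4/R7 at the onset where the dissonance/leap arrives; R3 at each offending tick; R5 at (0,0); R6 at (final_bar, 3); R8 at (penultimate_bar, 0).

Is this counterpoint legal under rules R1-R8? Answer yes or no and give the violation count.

bar 0: v0=G3 v1=G4 (P8)
bar 1: v0=A3 v1=E4 (P5)
bar 2: v0=G3 v1=G3 (P1)
bar 3: v0=F3 v1=D4 (M6)
bar 4: v0=G3 v1=D4 (P5)
bar 5: v0=A3 v1=A3 (P1)
bar 6: v0=G3 v1=G4 (P8)
  R3 @ bar1.2: A3 above G3
  R4 @ bar1.2: A3/G3 M2 untreated
  R3 @ bar1.3: A3 above G3
  R4 @ bar4.2: G3/A3 M2 untreated
  R8 @ bar5.0: penult P1 not 3rd/6th

No (5 violations)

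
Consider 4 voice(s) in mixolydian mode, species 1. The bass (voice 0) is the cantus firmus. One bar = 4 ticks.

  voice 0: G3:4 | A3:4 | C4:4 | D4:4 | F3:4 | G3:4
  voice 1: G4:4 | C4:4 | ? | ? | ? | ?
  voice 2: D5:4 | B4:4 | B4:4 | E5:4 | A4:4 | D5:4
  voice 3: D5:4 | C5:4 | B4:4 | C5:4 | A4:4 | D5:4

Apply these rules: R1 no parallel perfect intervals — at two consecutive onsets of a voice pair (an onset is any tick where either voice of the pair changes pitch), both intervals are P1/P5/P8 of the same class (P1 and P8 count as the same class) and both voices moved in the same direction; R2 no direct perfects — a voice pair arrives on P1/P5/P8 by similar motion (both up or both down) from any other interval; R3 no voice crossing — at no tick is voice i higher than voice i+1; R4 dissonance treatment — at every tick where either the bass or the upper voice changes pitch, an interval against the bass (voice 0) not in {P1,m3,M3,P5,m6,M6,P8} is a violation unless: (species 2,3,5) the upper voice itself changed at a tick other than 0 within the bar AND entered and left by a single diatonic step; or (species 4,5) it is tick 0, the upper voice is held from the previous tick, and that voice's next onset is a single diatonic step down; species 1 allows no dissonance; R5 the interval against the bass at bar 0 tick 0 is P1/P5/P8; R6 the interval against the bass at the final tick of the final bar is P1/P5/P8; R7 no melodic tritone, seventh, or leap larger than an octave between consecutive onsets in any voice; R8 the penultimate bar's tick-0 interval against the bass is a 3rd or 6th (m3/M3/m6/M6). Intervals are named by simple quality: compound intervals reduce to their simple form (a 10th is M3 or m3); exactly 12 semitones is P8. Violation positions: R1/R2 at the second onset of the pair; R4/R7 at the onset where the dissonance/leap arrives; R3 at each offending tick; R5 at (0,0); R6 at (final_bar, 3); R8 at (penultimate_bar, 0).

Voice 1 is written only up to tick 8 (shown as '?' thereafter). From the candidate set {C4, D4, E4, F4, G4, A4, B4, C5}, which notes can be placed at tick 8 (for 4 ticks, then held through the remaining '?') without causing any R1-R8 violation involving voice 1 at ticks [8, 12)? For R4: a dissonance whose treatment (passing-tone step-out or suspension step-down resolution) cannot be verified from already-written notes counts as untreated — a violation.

{A4, C4, E4}

C4: legal
D4: violates R4
E4: legal
F4: violates R4
G4: violates R2
A4: legal
B4: violates R4,R7
C5: violates R2,R3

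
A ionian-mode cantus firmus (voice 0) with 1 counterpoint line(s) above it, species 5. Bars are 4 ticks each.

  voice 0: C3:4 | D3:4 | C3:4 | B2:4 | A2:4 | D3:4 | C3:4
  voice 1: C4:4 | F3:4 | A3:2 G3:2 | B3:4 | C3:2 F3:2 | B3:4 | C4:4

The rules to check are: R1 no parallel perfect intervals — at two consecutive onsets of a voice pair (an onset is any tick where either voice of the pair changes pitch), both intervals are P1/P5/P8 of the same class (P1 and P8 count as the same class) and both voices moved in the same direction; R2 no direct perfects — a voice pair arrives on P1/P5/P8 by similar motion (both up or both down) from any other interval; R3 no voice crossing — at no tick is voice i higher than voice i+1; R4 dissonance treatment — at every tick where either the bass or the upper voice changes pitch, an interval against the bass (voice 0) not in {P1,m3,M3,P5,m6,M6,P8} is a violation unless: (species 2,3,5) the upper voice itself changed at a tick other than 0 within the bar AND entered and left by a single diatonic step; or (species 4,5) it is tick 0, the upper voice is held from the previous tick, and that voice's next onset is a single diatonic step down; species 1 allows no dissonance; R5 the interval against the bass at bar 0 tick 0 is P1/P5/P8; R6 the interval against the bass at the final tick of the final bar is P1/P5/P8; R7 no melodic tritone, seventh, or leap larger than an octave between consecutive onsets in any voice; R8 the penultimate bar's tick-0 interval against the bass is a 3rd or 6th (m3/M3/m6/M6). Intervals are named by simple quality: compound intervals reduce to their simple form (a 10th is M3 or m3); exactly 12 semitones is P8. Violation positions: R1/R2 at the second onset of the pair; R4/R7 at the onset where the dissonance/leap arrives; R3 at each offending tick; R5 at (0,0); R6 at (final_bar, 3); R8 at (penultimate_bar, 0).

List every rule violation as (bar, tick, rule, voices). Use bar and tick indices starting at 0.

(4, 0, R7, (1,))
(5, 0, R7, (1,))

bar 0: v0=C3 v1=C4 downbeat P8
bar 1: v0=D3 v1=F3 downbeat m3
bar 2: v0=C3 v1=A3 downbeat M6
bar 3: v0=B2 v1=B3 downbeat P8
bar 4: v0=A2 v1=C3 downbeat m3
bar 5: v0=D3 v1=B3 downbeat M6
bar 6: v0=C3 v1=C4 downbeat P8
  -> R7 @ bar 4 tick 0 v(1,): B3->C3 leap 11st
  -> R7 @ bar 5 tick 0 v(1,): F3->B3 leap 6st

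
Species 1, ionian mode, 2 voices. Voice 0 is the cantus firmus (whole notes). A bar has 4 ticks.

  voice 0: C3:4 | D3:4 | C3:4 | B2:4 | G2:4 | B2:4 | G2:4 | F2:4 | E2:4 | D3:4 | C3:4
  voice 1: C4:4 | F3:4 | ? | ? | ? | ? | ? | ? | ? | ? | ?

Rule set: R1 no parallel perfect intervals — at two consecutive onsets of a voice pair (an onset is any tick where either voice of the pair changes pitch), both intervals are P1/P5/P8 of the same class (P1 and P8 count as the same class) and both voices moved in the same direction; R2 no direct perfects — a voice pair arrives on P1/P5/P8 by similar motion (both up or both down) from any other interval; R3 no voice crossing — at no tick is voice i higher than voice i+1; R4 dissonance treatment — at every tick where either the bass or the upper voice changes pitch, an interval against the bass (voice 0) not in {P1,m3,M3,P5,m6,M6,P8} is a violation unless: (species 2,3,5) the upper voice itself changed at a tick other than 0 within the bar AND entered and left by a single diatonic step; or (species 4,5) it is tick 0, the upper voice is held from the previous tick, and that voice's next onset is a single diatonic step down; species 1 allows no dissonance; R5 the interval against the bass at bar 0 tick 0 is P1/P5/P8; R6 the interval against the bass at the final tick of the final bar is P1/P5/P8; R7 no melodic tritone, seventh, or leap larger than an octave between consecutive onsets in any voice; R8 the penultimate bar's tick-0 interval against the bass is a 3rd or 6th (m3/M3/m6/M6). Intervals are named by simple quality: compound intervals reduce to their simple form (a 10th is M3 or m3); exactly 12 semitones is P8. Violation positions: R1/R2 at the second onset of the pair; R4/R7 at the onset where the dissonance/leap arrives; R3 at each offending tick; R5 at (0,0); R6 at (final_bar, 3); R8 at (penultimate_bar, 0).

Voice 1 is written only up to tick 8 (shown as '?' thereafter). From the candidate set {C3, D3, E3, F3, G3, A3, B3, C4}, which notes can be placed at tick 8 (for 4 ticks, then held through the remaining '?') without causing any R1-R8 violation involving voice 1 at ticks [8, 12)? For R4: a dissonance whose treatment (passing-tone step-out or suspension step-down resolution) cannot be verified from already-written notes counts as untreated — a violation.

{A3, C4, E3, G3}

C3: violates R2
D3: violates R4
E3: legal
F3: violates R4
G3: legal
A3: legal
B3: violates R4,R7
C4: legal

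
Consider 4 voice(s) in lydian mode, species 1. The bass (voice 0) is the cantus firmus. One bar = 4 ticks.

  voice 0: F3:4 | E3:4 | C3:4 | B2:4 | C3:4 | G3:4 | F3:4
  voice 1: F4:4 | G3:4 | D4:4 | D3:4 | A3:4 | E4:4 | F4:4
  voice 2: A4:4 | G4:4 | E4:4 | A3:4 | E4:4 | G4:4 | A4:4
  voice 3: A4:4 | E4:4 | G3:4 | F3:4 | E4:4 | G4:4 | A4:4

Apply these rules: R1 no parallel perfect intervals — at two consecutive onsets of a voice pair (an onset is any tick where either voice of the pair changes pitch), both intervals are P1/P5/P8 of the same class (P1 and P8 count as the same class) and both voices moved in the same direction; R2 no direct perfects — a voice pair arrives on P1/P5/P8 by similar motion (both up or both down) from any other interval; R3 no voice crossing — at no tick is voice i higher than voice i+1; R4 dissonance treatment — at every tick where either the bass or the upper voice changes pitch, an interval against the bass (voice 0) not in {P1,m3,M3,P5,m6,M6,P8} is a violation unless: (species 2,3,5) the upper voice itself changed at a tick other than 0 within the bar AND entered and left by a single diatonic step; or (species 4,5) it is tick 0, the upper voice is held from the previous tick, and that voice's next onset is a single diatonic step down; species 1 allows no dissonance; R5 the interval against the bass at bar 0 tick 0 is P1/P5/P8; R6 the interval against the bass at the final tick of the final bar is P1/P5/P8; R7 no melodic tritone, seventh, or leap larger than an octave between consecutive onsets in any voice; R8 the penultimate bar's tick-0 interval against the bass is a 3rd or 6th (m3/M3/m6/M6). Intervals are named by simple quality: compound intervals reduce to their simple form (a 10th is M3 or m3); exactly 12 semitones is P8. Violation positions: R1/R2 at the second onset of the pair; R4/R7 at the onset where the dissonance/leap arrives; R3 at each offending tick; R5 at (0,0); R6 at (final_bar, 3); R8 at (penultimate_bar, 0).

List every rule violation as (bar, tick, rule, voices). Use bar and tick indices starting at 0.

(0, 0, R5, (0, 2))
(0, 0, R5, (0, 3))
(1, 0, R2, (0, 3))
(1, 0, R2, (1, 2))
(1, 0, R3, (2, 3))
(1, 0, R7, (1,))
(1, 1, R3, (2, 3))
(1, 2, R3, (2, 3))
(1, 3, R3, (2, 3))
(2, 0, R2, (0, 3))
(2, 0, R3, (2, 3))
(2, 0, R4, (0, 1))
(2, 1, R3, (2, 3))
(2, 2, R3, (2, 3))
(2, 3, R3, (2, 3))
(3, 0, R2, (1, 2))
(3, 0, R3, (2, 3))
(3, 0, R4, (0, 2))
(3, 0, R4, (0, 3))
(3, 1, R3, (2, 3))
(3, 2, R3, (2, 3))
(3, 3, R3, (2, 3))
(4, 0, R1, (1, 2))
(4, 0, R2, (1, 3))
(4, 0, R2, (2, 3))
(4, 0, R7, (3,))
(5, 0, R1, (2, 3))
(5, 0, R2, (0, 2))
(5, 0, R2, (0, 3))
(5, 0, R8, (0, 2))
(5, 0, R8, (0, 3))
(6, 0, R1, (2, 3))
(6, 3, R6, (0, 2))
(6, 3, R6, (0, 3))

bar 0: v0=F3 v1=F4 v2=A4 v3=A4 downbeat M3
bar 1: v0=E3 v1=G3 v2=G4 v3=E4 downbeat P8
bar 2: v0=C3 v1=D4 v2=E4 v3=G3 downbeat P5
bar 3: v0=B2 v1=D3 v2=A3 v3=F3 downbeat TT
bar 4: v0=C3 v1=A3 v2=E4 v3=E4 downbeat M3
bar 5: v0=G3 v1=E4 v2=G4 v3=G4 downbeat P8
bar 6: v0=F3 v1=F4 v2=A4 v3=A4 downbeat M3
  -> R5 @ bar 0 tick 0 v(0, 2): opens on M3
  -> R5 @ bar 0 tick 0 v(0, 3): opens on M3
  -> R2 @ bar 1 tick 0 v(0, 3): F3/A4 M3 -> E3/E4 P8 similar
  -> R2 @ bar 1 tick 0 v(1, 2): F4/A4 M3 -> G3/G4 P8 similar
  -> R3 @ bar 1 tick 0 v(2, 3): G4 above E4
  -> R7 @ bar 1 tick 0 v(1,): F4->G3 leap 10st
  -> R3 @ bar 1 tick 1 v(2, 3): G4 above E4
  -> R3 @ bar 1 tick 2 v(2, 3): G4 above E4
  -> R3 @ bar 1 tick 3 v(2, 3): G4 above E4
  -> R2 @ bar 2 tick 0 v(0, 3): E3/E4 P8 -> C3/G3 P5 similar
  -> R3 @ bar 2 tick 0 v(2, 3): E4 above G3
  -> R4 @ bar 2 tick 0 v(0, 1): C3/D4 M2 untreated
  -> R3 @ bar 2 tick 1 v(2, 3): E4 above G3
  -> R3 @ bar 2 tick 2 v(2, 3): E4 above G3
  -> R3 @ bar 2 tick 3 v(2, 3): E4 above G3
  -> R2 @ bar 3 tick 0 v(1, 2): D4/E4 M2 -> D3/A3 P5 similar
  -> R3 @ bar 3 tick 0 v(2, 3): A3 above F3
  -> R4 @ bar 3 tick 0 v(0, 2): B2/A3 m7 untreated
  -> R4 @ bar 3 tick 0 v(0, 3): B2/F3 TT untreated
  -> R3 @ bar 3 tick 1 v(2, 3): A3 above F3
  -> R3 @ bar 3 tick 2 v(2, 3): A3 above F3
  -> R3 @ bar 3 tick 3 v(2, 3): A3 above F3
  -> R1 @ bar 4 tick 0 v(1, 2): D3/A3 P5 -> A3/E4 P5 similar
  -> R2 @ bar 4 tick 0 v(1, 3): D3/F3 m3 -> A3/E4 P5 similar
  -> R2 @ bar 4 tick 0 v(2, 3): A3/F3 M3 -> E4/E4 P1 similar
  -> R7 @ bar 4 tick 0 v(3,): F3->E4 leap 11st
  -> R1 @ bar 5 tick 0 v(2, 3): E4/E4 P1 -> G4/G4 P1 similar
  -> R2 @ bar 5 tick 0 v(0, 2): C3/E4 M3 -> G3/G4 P8 similar
  -> R2 @ bar 5 tick 0 v(0, 3): C3/E4 M3 -> G3/G4 P8 similar
  -> R8 @ bar 5 tick 0 v(0, 2): penult P8 not 3rd/6th
  -> R8 @ bar 5 tick 0 v(0, 3): penult P8 not 3rd/6th
  -> R1 @ bar 6 tick 0 v(2, 3): G4/G4 P1 -> A4/A4 P1 similar
  -> R6 @ bar 6 tick 3 v(0, 2): closes on M3
  -> R6 @ bar 6 tick 3 v(0, 3): closes on M3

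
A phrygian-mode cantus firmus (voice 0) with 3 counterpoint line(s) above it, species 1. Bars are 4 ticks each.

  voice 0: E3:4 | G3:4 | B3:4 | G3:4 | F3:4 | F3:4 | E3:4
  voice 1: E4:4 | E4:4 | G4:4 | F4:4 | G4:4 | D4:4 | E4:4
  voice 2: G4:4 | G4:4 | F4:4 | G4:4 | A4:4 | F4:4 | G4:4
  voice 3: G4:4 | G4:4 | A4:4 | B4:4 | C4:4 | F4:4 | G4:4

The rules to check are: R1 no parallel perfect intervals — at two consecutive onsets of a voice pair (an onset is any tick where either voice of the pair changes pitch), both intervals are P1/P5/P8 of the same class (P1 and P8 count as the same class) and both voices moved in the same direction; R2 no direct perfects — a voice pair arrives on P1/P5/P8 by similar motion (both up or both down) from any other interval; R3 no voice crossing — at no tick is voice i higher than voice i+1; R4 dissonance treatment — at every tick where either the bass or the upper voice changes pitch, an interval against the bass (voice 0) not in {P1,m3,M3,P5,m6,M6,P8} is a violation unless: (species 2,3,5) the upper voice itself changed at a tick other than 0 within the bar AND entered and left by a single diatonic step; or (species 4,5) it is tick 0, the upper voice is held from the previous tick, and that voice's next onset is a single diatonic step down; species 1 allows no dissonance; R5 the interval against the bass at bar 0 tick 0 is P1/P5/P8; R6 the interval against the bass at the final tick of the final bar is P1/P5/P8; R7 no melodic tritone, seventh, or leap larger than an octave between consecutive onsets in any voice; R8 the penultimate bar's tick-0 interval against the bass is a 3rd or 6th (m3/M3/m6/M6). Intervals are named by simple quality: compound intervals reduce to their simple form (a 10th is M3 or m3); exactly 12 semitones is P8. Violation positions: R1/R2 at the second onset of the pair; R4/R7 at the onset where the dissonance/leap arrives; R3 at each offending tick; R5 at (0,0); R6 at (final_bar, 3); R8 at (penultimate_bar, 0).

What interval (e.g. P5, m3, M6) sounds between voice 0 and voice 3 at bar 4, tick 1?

P5

voice 0=F3 voice 3=C4 -> P5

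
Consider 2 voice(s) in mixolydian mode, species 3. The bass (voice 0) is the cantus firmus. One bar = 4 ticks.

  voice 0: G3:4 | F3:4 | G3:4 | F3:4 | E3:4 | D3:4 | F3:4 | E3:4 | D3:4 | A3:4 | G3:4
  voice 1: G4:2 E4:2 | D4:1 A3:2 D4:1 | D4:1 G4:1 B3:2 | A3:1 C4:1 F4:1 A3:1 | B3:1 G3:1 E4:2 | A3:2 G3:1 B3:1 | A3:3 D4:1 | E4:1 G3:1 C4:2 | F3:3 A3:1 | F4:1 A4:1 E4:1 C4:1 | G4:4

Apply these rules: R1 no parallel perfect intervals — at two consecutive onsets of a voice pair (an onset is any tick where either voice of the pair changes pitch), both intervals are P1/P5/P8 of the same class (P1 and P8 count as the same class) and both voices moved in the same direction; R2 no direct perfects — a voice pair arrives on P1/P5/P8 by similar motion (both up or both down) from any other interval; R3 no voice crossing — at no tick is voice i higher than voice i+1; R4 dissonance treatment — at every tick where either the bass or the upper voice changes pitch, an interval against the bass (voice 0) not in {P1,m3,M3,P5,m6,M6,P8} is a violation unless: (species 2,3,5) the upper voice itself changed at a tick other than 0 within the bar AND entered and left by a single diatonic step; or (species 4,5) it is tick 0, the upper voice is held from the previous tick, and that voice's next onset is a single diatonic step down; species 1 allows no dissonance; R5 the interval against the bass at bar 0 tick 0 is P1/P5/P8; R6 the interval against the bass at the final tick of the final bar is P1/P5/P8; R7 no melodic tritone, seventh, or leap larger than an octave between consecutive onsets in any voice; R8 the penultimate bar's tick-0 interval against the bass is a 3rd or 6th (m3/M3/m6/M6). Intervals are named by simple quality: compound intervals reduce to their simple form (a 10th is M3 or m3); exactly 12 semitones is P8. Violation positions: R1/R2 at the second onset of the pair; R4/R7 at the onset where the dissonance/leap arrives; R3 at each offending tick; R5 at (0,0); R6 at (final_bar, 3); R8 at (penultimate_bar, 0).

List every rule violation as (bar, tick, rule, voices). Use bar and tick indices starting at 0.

(5, 0, R2, (0, 1))
(5, 2, R4, (0, 1))

bar 0: v0=G3 v1=G4 downbeat P8
bar 1: v0=F3 v1=D4 downbeat M6
bar 2: v0=G3 v1=D4 downbeat P5
bar 3: v0=F3 v1=A3 downbeat M3
bar 4: v0=E3 v1=B3 downbeat P5
bar 5: v0=D3 v1=A3 downbeat P5
bar 6: v0=F3 v1=A3 downbeat M3
bar 7: v0=E3 v1=E4 downbeat P8
bar 8: v0=D3 v1=F3 downbeat m3
bar 9: v0=A3 v1=F4 downbeat m6
bar 10: v0=G3 v1=G4 downbeat P8
  -> R2 @ bar 5 tick 0 v(0, 1): E3/E4 P8 -> D3/A3 P5 similar
  -> R4 @ bar 5 tick 2 v(0, 1): D3/G3 P4 untreated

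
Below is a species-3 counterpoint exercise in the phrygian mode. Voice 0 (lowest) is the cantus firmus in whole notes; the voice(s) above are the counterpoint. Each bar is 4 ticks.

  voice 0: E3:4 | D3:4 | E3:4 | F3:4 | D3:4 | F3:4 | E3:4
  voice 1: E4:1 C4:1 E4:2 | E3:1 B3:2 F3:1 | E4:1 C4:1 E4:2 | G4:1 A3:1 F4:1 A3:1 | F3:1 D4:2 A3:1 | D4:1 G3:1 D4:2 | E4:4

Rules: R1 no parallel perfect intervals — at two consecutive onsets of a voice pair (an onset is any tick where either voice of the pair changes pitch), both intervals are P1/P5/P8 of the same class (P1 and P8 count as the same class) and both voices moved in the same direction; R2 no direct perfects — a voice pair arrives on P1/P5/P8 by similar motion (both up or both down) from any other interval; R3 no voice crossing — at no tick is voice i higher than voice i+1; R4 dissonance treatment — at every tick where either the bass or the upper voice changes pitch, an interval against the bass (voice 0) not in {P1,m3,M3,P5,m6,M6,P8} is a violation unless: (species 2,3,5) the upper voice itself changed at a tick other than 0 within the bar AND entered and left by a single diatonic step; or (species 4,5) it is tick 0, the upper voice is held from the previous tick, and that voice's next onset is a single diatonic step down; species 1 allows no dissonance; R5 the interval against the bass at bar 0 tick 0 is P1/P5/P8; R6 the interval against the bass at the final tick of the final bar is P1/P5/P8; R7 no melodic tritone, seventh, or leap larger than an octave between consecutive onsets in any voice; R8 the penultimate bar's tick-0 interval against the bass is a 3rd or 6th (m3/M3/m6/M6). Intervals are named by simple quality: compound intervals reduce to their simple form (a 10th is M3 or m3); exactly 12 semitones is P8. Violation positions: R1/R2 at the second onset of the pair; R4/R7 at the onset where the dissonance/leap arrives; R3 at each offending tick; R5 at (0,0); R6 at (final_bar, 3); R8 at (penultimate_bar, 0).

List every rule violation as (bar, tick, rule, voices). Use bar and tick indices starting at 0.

bar 0: v0=E3 v1=E4 downbeat P8
bar 1: v0=D3 v1=E3 downbeat M2
bar 2: v0=E3 v1=E4 downbeat P8
bar 3: v0=F3 v1=G4 downbeat M2
bar 4: v0=D3 v1=F3 downbeat m3
bar 5: v0=F3 v1=D4 downbeat M6
bar 6: v0=E3 v1=E4 downbeat P8
  -> R4 @ bar 1 tick 0 v(0, 1): D3/E3 M2 untreated
  -> R7 @ bar 1 tick 3 v(1,): B3->F3 leap 6st
  -> R2 @ bar 2 tick 0 v(0, 1): D3/F3 m3 -> E3/E4 P8 similar
  -> R7 @ bar 2 tick 0 v(1,): F3->E4 leap 11st
  -> R4 @ bar 3 tick 0 v(0, 1): F3/G4 M2 untreated
  -> R7 @ bar 3 tick 1 v(1,): G4->A3 leap 10st
  -> R4 @ bar 5 tick 1 v(0, 1): F3/G3 M2 untreated

(1, 0, R4, (0, 1))
(1, 3, R7, (1,))
(2, 0, R2, (0, 1))
(2, 0, R7, (1,))
(3, 0, R4, (0, 1))
(3, 1, R7, (1,))
(5, 1, R4, (0, 1))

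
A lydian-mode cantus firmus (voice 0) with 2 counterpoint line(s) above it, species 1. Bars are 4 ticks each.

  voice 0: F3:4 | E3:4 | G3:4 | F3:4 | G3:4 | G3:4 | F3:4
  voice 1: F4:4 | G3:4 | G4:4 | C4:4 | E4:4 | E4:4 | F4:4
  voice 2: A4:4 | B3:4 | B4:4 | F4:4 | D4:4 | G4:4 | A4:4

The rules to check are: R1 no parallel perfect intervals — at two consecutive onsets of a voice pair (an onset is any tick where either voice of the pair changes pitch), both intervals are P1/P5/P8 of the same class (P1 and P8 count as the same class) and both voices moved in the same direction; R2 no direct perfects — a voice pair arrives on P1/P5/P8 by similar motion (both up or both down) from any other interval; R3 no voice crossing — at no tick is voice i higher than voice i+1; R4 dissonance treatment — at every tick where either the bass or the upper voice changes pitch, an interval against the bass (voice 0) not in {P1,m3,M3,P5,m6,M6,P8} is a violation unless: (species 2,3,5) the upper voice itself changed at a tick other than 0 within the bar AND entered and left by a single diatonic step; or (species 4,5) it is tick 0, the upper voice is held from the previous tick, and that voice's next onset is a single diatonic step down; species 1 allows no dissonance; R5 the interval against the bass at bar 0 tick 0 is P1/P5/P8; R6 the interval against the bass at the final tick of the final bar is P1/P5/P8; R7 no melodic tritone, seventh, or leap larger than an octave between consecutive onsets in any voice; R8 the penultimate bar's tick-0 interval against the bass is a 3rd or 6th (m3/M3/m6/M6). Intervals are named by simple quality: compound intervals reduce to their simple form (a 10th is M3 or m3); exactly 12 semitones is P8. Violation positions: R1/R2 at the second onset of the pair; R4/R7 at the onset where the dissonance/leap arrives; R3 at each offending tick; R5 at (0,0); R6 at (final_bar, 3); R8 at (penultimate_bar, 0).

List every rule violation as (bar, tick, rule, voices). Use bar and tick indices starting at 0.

bar 0: v0=F3 v1=F4 v2=A4 downbeat M3
bar 1: v0=E3 v1=G3 v2=B3 downbeat P5
bar 2: v0=G3 v1=G4 v2=B4 downbeat M3
bar 3: v0=F3 v1=C4 v2=F4 downbeat P8
bar 4: v0=G3 v1=E4 v2=D4 downbeat P5
bar 5: v0=G3 v1=E4 v2=G4 downbeat P8
bar 6: v0=F3 v1=F4 v2=A4 downbeat M3
  -> R5 @ bar 0 tick 0 v(0, 2): opens on M3
  -> R2 @ bar 1 tick 0 v(0, 2): F3/A4 M3 -> E3/B3 P5 similar
  -> R7 @ bar 1 tick 0 v(1,): F4->G3 leap 10st
  -> R7 @ bar 1 tick 0 v(2,): A4->B3 leap 10st
  -> R2 @ bar 2 tick 0 v(0, 1): E3/G3 m3 -> G3/G4 P8 similar
  -> R2 @ bar 3 tick 0 v(0, 1): G3/G4 P8 -> F3/C4 P5 similar
  -> R2 @ bar 3 tick 0 v(0, 2): G3/B4 M3 -> F3/F4 P8 similar
  -> R7 @ bar 3 tick 0 v(2,): B4->F4 leap 6st
  -> R3 @ bar 4 tick 0 v(1, 2): E4 above D4
  -> R3 @ bar 4 tick 1 v(1, 2): E4 above D4
  -> R3 @ bar 4 tick 2 v(1, 2): E4 above D4
  -> R3 @ bar 4 tick 3 v(1, 2): E4 above D4
  -> R8 @ bar 5 tick 0 v(0, 2): penult P8 not 3rd/6th
  -> R6 @ bar 6 tick 3 v(0, 2): closes on M3

(0, 0, R5, (0, 2))
(1, 0, R2, (0, 2))
(1, 0, R7, (1,))
(1, 0, R7, (2,))
(2, 0, R2, (0, 1))
(3, 0, R2, (0, 1))
(3, 0, R2, (0, 2))
(3, 0, R7, (2,))
(4, 0, R3, (1, 2))
(4, 1, R3, (1, 2))
(4, 2, R3, (1, 2))
(4, 3, R3, (1, 2))
(5, 0, R8, (0, 2))
(6, 3, R6, (0, 2))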